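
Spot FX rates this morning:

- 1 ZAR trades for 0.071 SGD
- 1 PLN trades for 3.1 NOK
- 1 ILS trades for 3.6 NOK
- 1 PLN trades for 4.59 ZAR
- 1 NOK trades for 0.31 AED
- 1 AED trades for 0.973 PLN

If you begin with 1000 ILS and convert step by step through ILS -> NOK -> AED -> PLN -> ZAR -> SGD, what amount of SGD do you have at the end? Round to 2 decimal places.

1000 ILS × 3.6 = 3600 NOK
3600 NOK × 0.31 = 1116 AED
1116 AED × 0.973 = 1085.868 PLN
1085.868 PLN × 4.59 = 4984.13412 ZAR
4984.13412 ZAR × 0.071 = 353.87352252 SGD

353.87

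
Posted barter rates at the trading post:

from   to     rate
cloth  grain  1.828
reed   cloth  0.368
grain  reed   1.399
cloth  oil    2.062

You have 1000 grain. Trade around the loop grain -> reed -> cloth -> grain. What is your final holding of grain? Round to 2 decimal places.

941.11

1000 grain × 1.399 = 1399 reed
1399 reed × 0.368 = 514.832 cloth
514.832 cloth × 1.828 = 941.112896 grain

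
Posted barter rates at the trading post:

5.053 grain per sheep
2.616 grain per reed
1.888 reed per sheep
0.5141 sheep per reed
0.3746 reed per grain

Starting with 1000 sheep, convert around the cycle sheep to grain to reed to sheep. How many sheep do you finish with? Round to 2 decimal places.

973.12

1000 sheep × 5.053 = 5053 grain
5053 grain × 0.3746 = 1892.8538 reed
1892.8538 reed × 0.5141 = 973.11613858 sheep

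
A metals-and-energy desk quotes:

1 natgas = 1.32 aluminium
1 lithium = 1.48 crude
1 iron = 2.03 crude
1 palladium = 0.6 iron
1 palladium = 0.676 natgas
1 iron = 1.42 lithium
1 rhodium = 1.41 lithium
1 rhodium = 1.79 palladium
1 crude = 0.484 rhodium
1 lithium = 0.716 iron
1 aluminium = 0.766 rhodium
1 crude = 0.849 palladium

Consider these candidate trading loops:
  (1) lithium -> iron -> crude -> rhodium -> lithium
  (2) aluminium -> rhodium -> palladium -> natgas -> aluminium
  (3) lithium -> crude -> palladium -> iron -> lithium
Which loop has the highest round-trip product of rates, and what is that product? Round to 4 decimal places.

(1) 0.716 × 2.03 × 0.484 × 1.41 = 0.99191
(2) 0.766 × 1.79 × 0.676 × 1.32 = 1.22350
(3) 1.48 × 0.849 × 0.6 × 1.42 = 1.07056
Highest is cycle (2) at 1.2235 (>1, arbitrage).

1.2235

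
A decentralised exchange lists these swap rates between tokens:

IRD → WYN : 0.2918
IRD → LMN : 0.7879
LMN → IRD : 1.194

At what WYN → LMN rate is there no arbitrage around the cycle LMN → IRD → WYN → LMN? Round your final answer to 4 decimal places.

Known legs of the cycle: 1.194 × 0.2918 = 0.3484092
For no arbitrage the full-cycle product must be 1, so the missing rate is 1 / 0.3484092 ≈ 2.870188.

2.8702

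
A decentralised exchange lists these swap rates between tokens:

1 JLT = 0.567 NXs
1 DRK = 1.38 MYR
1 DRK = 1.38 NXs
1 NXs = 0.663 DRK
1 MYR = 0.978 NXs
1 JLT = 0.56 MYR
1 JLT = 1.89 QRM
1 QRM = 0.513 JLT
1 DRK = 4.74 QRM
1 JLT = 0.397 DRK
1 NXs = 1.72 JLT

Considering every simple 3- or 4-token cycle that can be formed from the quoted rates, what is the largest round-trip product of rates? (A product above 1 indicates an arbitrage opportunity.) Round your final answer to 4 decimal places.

DRK→QRM→JLT→DRK: 4.74 × 0.513 × 0.397 = 0.96535
DRK→NXs→JLT→DRK: 1.38 × 1.72 × 0.397 = 0.94232
JLT→MYR→NXs→JLT: 0.56 × 0.978 × 1.72 = 0.94201
DRK→MYR→NXs→JLT→DRK: 1.38 × 0.978 × 1.72 × 0.397 = 0.92159
DRK→QRM→JLT→NXs→DRK: 4.74 × 0.513 × 0.567 × 0.663 = 0.91410
DRK→MYR→NXs→DRK: 1.38 × 0.978 × 0.663 = 0.89481
Maximum is DRK→QRM→JLT→DRK at 0.9654; no arbitrage — every cycle loses value.

0.9654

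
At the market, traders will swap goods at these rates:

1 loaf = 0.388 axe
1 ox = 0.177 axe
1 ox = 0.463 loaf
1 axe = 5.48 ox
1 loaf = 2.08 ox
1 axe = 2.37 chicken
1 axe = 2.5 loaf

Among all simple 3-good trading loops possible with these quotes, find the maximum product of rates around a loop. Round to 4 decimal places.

0.9844

ox→loaf→axe→ox: 0.463 × 0.388 × 5.48 = 0.98445
ox→axe→loaf→ox: 0.177 × 2.5 × 2.08 = 0.92040
Maximum is ox→loaf→axe→ox at 0.9844; no arbitrage — every cycle loses value.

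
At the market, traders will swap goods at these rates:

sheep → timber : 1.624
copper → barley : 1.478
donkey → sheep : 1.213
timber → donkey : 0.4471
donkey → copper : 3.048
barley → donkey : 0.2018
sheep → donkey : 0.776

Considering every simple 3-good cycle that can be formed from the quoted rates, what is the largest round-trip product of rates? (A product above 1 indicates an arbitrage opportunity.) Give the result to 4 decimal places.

donkey→copper→barley→donkey: 3.048 × 1.478 × 0.2018 = 0.90910
donkey→sheep→timber→donkey: 1.213 × 1.624 × 0.4471 = 0.88075
Maximum is donkey→copper→barley→donkey at 0.9091; no arbitrage — every cycle loses value.

0.9091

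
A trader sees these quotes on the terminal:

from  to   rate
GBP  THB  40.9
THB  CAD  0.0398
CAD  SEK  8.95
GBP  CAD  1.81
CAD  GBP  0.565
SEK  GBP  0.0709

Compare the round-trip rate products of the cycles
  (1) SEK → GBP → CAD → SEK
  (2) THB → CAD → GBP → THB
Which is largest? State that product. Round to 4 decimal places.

(1) 0.0709 × 1.81 × 8.95 = 1.14854
(2) 0.0398 × 0.565 × 40.9 = 0.91972
Highest is cycle (1) at 1.1485 (>1, arbitrage).

1.1485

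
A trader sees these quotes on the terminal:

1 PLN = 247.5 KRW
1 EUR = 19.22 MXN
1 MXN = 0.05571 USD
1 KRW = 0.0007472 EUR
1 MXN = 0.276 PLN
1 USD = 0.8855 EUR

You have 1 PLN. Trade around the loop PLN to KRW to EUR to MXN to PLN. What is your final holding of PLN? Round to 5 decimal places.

0.98101

1 PLN × 247.5 = 247.5 KRW
247.5 KRW × 0.0007472 = 0.184932 EUR
0.184932 EUR × 19.22 = 3.55439304 MXN
3.55439304 MXN × 0.276 = 0.98101247904 PLN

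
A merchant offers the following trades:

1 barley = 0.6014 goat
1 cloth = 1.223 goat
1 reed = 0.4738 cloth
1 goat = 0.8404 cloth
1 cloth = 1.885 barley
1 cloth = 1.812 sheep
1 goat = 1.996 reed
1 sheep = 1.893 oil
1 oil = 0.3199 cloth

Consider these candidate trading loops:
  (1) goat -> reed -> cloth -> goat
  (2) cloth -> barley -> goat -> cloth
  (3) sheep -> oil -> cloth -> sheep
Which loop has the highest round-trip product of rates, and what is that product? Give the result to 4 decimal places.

1.1566

(1) 1.996 × 0.4738 × 1.223 = 1.15660
(2) 1.885 × 0.6014 × 0.8404 = 0.95271
(3) 1.893 × 0.3199 × 1.812 = 1.09729
Highest is cycle (1) at 1.1566 (>1, arbitrage).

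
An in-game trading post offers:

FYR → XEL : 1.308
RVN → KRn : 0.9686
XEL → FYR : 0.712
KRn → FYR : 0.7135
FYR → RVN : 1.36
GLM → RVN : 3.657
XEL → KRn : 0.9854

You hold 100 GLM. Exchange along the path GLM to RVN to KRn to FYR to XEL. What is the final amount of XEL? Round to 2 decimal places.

330.58

100 GLM × 3.657 = 365.7 RVN
365.7 RVN × 0.9686 = 354.21702 KRn
354.21702 KRn × 0.7135 = 252.73384377 FYR
252.73384377 FYR × 1.308 = 330.57586765116 XEL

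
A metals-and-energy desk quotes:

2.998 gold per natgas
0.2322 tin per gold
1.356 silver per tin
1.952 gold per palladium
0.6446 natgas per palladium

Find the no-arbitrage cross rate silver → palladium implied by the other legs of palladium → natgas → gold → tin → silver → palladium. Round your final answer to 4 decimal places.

Known legs of the cycle: 0.6446 × 2.998 × 0.2322 × 1.356 = 0.60847653452256
For no arbitrage the full-cycle product must be 1, so the missing rate is 1 / 0.60847653452256 ≈ 1.643449.

1.6434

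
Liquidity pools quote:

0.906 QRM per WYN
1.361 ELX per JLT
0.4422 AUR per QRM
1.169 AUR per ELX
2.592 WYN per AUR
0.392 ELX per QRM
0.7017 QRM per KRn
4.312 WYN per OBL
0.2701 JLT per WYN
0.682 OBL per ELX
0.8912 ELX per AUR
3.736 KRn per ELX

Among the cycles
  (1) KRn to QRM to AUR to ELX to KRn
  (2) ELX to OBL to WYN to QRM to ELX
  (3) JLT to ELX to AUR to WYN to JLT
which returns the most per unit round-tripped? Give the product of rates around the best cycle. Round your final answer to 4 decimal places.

1.1139

(1) 0.7017 × 0.4422 × 0.8912 × 3.736 = 1.03312
(2) 0.682 × 4.312 × 0.906 × 0.392 = 1.04443
(3) 1.361 × 1.169 × 2.592 × 0.2701 = 1.11386
Highest is cycle (3) at 1.1139 (>1, arbitrage).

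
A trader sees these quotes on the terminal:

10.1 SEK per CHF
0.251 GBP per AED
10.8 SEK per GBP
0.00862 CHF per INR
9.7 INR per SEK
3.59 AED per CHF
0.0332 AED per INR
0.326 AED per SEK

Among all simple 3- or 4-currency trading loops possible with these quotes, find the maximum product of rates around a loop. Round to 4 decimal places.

SEK→AED→GBP→SEK: 0.326 × 0.251 × 10.8 = 0.88372
SEK→INR→AED→GBP→SEK: 9.7 × 0.0332 × 0.251 × 10.8 = 0.87299
SEK→INR→CHF→SEK: 9.7 × 0.00862 × 10.1 = 0.84450
Maximum is SEK→AED→GBP→SEK at 0.8837; no arbitrage — every cycle loses value.

0.8837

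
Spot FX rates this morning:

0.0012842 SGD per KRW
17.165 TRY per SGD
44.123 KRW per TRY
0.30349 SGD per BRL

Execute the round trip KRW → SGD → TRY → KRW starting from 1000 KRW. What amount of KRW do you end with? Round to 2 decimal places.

972.62

1000 KRW × 0.0012842 = 1.2842 SGD
1.2842 SGD × 17.165 = 22.043293 TRY
22.043293 TRY × 44.123 = 972.616217039 KRW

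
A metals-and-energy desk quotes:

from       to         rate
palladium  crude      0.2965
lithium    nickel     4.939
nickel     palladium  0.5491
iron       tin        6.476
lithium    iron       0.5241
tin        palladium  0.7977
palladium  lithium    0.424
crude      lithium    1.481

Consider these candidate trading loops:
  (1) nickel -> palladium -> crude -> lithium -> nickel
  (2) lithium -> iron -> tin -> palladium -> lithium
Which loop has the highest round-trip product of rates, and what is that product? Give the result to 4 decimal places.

1.1909

(1) 0.5491 × 0.2965 × 1.481 × 4.939 = 1.19089
(2) 0.5241 × 6.476 × 0.7977 × 0.424 = 1.14796
Highest is cycle (1) at 1.1909 (>1, arbitrage).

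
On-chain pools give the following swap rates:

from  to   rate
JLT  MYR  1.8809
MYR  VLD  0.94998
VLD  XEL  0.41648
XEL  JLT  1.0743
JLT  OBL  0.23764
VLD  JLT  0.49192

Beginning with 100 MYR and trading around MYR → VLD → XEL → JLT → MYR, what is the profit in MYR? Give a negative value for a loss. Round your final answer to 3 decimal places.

-20.053

100 MYR × 0.94998 = 94.998 VLD
94.998 VLD × 0.41648 = 39.56476704 XEL
39.56476704 XEL × 1.0743 = 42.504429231072 JLT
42.504429231072 JLT × 1.8809 = 79.9465809407233248 MYR
Net change: 79.9465809407233248 − 100 = -20.0534190592766752 MYR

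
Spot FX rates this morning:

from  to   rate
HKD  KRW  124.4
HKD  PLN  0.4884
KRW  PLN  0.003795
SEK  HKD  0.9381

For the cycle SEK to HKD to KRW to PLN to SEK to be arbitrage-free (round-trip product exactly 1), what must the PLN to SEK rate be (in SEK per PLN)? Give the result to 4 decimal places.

Known legs of the cycle: 0.9381 × 124.4 × 0.003795 = 0.4428751338
For no arbitrage the full-cycle product must be 1, so the missing rate is 1 / 0.4428751338 ≈ 2.257973.

2.2580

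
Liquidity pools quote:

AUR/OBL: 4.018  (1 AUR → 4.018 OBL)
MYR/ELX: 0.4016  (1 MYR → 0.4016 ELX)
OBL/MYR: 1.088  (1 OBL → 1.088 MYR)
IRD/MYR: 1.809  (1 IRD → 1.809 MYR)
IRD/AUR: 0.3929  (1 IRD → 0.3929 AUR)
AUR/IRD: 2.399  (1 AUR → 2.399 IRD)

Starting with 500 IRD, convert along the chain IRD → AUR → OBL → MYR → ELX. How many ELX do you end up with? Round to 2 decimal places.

344.89

500 IRD × 0.3929 = 196.45 AUR
196.45 AUR × 4.018 = 789.3361 OBL
789.3361 OBL × 1.088 = 858.7976768 MYR
858.7976768 MYR × 0.4016 = 344.89314700288 ELX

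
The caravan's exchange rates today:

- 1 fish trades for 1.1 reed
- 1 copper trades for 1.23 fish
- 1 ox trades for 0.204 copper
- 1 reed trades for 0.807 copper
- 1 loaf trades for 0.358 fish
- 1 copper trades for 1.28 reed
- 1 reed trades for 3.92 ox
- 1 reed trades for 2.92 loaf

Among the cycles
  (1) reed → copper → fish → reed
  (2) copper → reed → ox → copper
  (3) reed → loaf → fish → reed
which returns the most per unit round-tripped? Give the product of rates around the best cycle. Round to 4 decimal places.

(1) 0.807 × 1.23 × 1.1 = 1.09187
(2) 1.28 × 3.92 × 0.204 = 1.02359
(3) 2.92 × 0.358 × 1.1 = 1.14990
Highest is cycle (3) at 1.1499 (>1, arbitrage).

1.1499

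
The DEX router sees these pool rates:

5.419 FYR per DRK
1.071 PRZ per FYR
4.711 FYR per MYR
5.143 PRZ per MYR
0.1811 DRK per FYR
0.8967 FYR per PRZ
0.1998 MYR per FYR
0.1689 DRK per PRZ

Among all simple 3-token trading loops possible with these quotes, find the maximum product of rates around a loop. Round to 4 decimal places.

DRK→FYR→PRZ→DRK: 5.419 × 1.071 × 0.1689 = 0.98025
MYR→PRZ→FYR→MYR: 5.143 × 0.8967 × 0.1998 = 0.92142
Maximum is DRK→FYR→PRZ→DRK at 0.9803; no arbitrage — every cycle loses value.

0.9803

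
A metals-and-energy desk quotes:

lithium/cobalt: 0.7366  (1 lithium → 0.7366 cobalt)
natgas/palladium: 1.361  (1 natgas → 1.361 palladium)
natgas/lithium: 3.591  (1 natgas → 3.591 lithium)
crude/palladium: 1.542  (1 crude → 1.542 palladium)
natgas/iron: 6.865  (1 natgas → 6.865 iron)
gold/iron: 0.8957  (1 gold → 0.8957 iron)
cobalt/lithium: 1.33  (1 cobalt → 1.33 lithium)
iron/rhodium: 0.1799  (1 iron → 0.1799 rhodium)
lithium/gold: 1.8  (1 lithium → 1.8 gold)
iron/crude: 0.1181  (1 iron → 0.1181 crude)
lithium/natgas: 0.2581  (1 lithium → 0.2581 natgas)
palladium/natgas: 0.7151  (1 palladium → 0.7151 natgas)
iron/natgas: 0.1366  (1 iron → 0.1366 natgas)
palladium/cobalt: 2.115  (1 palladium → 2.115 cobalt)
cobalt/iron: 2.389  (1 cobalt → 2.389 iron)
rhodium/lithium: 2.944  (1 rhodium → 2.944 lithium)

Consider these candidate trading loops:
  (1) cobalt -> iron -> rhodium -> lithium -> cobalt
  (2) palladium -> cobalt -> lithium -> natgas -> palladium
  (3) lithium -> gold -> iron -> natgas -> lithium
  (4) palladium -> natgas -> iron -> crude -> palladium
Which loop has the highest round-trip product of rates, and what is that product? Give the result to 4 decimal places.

(1) 2.389 × 0.1799 × 2.944 × 0.7366 = 0.93200
(2) 2.115 × 1.33 × 0.2581 × 1.361 = 0.98812
(3) 1.8 × 0.8957 × 0.1366 × 3.591 = 0.79086
(4) 0.7151 × 6.865 × 0.1181 × 1.542 = 0.89401
Highest is cycle (2) at 0.9881 (≤1, no arbitrage).

0.9881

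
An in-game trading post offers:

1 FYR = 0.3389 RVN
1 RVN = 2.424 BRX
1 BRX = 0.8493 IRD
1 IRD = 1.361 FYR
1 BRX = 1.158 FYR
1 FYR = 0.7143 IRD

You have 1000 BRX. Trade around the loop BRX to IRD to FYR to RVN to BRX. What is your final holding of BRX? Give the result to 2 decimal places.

949.56

1000 BRX × 0.8493 = 849.3 IRD
849.3 IRD × 1.361 = 1155.8973 FYR
1155.8973 FYR × 0.3389 = 391.73359497 RVN
391.73359497 RVN × 2.424 = 949.56223420728 BRX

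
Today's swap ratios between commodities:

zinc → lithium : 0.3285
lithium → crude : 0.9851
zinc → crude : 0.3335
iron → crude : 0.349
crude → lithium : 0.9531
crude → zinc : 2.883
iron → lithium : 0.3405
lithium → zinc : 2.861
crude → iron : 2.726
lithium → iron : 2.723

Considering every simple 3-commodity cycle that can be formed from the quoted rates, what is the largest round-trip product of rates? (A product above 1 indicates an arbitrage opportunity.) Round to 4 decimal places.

zinc→lithium→crude→zinc: 0.3285 × 0.9851 × 2.883 = 0.93295
lithium→crude→iron→lithium: 0.9851 × 2.726 × 0.3405 = 0.91437
zinc→crude→lithium→zinc: 0.3335 × 0.9531 × 2.861 = 0.90939
lithium→iron→crude→lithium: 2.723 × 0.349 × 0.9531 = 0.90576
Maximum is zinc→lithium→crude→zinc at 0.9330; no arbitrage — every cycle loses value.

0.9330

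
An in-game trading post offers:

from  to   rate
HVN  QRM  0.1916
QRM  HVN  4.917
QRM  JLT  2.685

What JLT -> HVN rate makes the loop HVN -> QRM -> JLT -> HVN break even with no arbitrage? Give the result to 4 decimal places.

1.9438

Known legs of the cycle: 0.1916 × 2.685 = 0.514446
For no arbitrage the full-cycle product must be 1, so the missing rate is 1 / 0.514446 ≈ 1.943839.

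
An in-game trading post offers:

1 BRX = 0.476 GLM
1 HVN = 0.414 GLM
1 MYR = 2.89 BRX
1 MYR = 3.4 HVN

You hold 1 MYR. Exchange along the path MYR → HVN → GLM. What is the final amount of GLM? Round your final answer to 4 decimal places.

1 MYR × 3.4 = 3.4 HVN
3.4 HVN × 0.414 = 1.4076 GLM

1.4076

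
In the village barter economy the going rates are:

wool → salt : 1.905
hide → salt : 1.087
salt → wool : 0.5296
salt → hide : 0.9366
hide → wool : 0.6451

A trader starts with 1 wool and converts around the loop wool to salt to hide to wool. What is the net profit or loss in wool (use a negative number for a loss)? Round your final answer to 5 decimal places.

1 wool × 1.905 = 1.905 salt
1.905 salt × 0.9366 = 1.784223 hide
1.784223 hide × 0.6451 = 1.1510022573 wool
Net change: 1.1510022573 − 1 = 0.1510022573 wool

0.15100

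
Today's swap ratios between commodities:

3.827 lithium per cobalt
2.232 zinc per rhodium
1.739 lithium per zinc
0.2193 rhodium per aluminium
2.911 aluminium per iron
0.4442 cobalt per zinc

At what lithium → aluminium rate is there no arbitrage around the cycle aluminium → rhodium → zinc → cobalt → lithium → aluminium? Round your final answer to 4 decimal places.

1.2018

Known legs of the cycle: 0.2193 × 2.232 × 0.4442 × 3.827 = 0.83208911034384
For no arbitrage the full-cycle product must be 1, so the missing rate is 1 / 0.83208911034384 ≈ 1.201794.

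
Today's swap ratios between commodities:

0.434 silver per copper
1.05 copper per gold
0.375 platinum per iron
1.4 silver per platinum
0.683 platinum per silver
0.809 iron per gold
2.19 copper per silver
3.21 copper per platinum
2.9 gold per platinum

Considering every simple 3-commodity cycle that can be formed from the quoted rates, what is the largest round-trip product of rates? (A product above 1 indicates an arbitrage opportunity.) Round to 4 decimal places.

0.9515

copper→silver→platinum→copper: 0.434 × 0.683 × 3.21 = 0.95151
iron→platinum→gold→iron: 0.375 × 2.9 × 0.809 = 0.87979
Maximum is copper→silver→platinum→copper at 0.9515; no arbitrage — every cycle loses value.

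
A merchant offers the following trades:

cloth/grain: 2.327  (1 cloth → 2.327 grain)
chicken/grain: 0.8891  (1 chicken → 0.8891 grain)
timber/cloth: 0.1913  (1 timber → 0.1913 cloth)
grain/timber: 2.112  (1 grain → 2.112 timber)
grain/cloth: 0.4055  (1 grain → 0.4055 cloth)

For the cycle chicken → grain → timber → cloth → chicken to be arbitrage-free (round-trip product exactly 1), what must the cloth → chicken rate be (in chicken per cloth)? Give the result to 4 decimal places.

2.7838

Known legs of the cycle: 0.8891 × 2.112 × 0.1913 = 0.35921916096
For no arbitrage the full-cycle product must be 1, so the missing rate is 1 / 0.35921916096 ≈ 2.783816.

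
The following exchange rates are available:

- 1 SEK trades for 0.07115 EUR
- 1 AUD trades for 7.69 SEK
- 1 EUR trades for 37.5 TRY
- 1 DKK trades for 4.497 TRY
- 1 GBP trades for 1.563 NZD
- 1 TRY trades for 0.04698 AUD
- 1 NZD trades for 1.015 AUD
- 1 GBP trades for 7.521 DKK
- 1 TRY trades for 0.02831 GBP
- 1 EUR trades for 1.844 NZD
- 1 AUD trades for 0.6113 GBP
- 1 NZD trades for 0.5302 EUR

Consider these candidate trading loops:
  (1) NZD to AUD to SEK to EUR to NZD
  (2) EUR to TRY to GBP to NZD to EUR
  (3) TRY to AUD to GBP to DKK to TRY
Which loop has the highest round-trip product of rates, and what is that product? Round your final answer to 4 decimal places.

(1) 1.015 × 7.69 × 0.07115 × 1.844 = 1.02407
(2) 37.5 × 0.02831 × 1.563 × 0.5302 = 0.87977
(3) 0.04698 × 0.6113 × 7.521 × 4.497 = 0.97133
Highest is cycle (1) at 1.0241 (>1, arbitrage).

1.0241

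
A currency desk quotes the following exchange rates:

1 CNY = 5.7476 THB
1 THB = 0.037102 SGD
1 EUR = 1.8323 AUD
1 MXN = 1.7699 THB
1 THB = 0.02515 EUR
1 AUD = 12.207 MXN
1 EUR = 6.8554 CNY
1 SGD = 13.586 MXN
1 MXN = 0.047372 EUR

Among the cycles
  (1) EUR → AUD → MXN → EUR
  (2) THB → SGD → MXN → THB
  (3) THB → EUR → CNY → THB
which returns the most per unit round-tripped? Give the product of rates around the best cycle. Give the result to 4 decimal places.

(1) 1.8323 × 12.207 × 0.047372 = 1.05956
(2) 0.037102 × 13.586 × 1.7699 = 0.89215
(3) 0.02515 × 6.8554 × 5.7476 = 0.99096
Highest is cycle (1) at 1.0596 (>1, arbitrage).

1.0596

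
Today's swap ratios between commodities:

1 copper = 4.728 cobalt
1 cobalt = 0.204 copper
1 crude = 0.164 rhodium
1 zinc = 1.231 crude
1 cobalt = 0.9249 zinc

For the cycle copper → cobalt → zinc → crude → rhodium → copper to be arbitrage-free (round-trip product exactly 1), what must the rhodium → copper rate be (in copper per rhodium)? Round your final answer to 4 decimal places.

Known legs of the cycle: 4.728 × 0.9249 × 1.231 × 0.164 = 0.8828240348448
For no arbitrage the full-cycle product must be 1, so the missing rate is 1 / 0.8828240348448 ≈ 1.132729.

1.1327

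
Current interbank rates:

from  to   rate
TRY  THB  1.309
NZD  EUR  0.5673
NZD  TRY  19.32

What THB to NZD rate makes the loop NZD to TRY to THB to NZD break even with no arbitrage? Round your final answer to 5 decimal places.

0.03954

Known legs of the cycle: 19.32 × 1.309 = 25.28988
For no arbitrage the full-cycle product must be 1, so the missing rate is 1 / 25.28988 ≈ 0.0395415.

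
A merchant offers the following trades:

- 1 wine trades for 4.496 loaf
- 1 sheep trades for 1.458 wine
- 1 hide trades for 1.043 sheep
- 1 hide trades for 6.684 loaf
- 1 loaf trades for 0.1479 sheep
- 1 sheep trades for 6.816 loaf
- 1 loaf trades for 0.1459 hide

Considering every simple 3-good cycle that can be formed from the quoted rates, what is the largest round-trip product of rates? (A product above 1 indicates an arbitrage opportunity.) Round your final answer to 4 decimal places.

1.0372

loaf→hide→sheep→loaf: 0.1459 × 1.043 × 6.816 = 1.03722
wine→loaf→sheep→wine: 4.496 × 0.1479 × 1.458 = 0.96951
Maximum is loaf→hide→sheep→loaf at 1.0372; arbitrage exists.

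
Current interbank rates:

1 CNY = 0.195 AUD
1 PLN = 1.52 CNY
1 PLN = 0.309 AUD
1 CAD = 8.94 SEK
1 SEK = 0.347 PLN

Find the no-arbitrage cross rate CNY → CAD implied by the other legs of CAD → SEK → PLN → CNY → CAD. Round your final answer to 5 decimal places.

0.21207

Known legs of the cycle: 8.94 × 0.347 × 1.52 = 4.7153136
For no arbitrage the full-cycle product must be 1, so the missing rate is 1 / 4.7153136 ≈ 0.2120750.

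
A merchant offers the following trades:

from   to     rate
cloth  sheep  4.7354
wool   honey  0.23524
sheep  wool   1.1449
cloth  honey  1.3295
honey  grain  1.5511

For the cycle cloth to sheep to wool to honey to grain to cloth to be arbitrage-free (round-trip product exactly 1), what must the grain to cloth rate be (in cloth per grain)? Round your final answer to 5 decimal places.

0.50550

Known legs of the cycle: 4.7354 × 1.1449 × 0.23524 × 1.5511 = 1.97822275783622744
For no arbitrage the full-cycle product must be 1, so the missing rate is 1 / 1.97822275783622744 ≈ 0.5055042.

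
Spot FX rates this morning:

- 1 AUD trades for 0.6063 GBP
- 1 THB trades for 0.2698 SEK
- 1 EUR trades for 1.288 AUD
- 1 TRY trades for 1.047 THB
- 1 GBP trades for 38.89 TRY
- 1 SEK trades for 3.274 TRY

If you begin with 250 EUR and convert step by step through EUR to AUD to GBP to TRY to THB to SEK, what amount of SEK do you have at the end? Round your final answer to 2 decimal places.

2144.72

250 EUR × 1.288 = 322 AUD
322 AUD × 0.6063 = 195.2286 GBP
195.2286 GBP × 38.89 = 7592.440254 TRY
7592.440254 TRY × 1.047 = 7949.284945938 THB
7949.284945938 THB × 0.2698 = 2144.7170784140724 SEK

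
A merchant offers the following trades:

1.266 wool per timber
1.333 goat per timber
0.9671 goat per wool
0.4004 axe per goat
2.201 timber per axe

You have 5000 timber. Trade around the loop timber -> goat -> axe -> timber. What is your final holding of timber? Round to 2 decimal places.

5000 timber × 1.333 = 6665 goat
6665 goat × 0.4004 = 2668.666 axe
2668.666 axe × 2.201 = 5873.733866 timber

5873.73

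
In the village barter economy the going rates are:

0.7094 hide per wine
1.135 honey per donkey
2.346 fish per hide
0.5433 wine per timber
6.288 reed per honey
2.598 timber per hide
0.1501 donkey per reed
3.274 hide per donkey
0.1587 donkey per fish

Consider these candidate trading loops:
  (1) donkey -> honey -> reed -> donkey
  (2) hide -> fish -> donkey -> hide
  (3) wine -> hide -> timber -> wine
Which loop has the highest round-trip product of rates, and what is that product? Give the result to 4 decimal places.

1.2189

(1) 1.135 × 6.288 × 0.1501 = 1.07125
(2) 2.346 × 0.1587 × 3.274 = 1.21894
(3) 0.7094 × 2.598 × 0.5433 = 1.00131
Highest is cycle (2) at 1.2189 (>1, arbitrage).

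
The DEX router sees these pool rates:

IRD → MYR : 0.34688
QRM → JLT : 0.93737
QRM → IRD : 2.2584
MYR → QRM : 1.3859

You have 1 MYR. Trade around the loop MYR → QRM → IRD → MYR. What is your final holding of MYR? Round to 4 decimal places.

1.0857

1 MYR × 1.3859 = 1.3859 QRM
1.3859 QRM × 2.2584 = 3.12991656 IRD
3.12991656 IRD × 0.34688 = 1.0857054563328 MYR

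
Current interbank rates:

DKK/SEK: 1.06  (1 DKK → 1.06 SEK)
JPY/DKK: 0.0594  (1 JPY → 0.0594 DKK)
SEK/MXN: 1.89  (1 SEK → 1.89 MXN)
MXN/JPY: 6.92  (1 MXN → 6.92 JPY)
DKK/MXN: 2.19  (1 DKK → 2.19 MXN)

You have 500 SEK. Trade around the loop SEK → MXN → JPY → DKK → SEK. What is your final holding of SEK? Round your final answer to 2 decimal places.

500 SEK × 1.89 = 945 MXN
945 MXN × 6.92 = 6539.4 JPY
6539.4 JPY × 0.0594 = 388.44036 DKK
388.44036 DKK × 1.06 = 411.7467816 SEK

411.75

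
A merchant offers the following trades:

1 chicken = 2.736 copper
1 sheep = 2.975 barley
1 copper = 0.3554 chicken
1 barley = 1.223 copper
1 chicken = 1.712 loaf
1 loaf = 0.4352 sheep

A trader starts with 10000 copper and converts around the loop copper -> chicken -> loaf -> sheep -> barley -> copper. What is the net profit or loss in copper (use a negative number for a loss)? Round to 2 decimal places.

-365.63

10000 copper × 0.3554 = 3554 chicken
3554 chicken × 1.712 = 6084.448 loaf
6084.448 loaf × 0.4352 = 2647.9517696 sheep
2647.9517696 sheep × 2.975 = 7877.65651456 barley
7877.65651456 barley × 1.223 = 9634.37391730688 copper
Net change: 9634.37391730688 − 10000 = -365.62608269312 copper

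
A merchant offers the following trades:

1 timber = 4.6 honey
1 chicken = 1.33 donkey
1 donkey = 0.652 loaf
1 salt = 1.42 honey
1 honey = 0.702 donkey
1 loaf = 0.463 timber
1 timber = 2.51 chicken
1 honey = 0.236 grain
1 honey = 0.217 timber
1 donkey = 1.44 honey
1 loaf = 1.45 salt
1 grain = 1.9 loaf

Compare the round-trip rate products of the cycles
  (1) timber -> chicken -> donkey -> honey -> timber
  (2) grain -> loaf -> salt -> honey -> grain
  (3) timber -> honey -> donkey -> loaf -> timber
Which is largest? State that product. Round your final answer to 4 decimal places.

1.0432

(1) 2.51 × 1.33 × 1.44 × 0.217 = 1.04315
(2) 1.9 × 1.45 × 1.42 × 0.236 = 0.92326
(3) 4.6 × 0.702 × 0.652 × 0.463 = 0.97482
Highest is cycle (1) at 1.0432 (>1, arbitrage).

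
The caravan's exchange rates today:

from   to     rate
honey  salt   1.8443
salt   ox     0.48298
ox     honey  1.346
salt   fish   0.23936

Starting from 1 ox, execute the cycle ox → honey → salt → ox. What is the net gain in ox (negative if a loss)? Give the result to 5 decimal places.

0.19896

1 ox × 1.346 = 1.346 honey
1.346 honey × 1.8443 = 2.4824278 salt
2.4824278 salt × 0.48298 = 1.198962978844 ox
Net change: 1.198962978844 − 1 = 0.198962978844 ox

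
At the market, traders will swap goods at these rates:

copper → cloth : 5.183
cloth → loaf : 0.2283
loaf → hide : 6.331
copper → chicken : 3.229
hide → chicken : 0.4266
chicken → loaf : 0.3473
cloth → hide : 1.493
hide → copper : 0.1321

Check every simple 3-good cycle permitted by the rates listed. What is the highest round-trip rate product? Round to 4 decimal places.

1.0222

hide→copper→cloth→hide: 0.1321 × 5.183 × 1.493 = 1.02222
loaf→hide→chicken→loaf: 6.331 × 0.4266 × 0.3473 = 0.93799
Maximum is hide→copper→cloth→hide at 1.0222; arbitrage exists.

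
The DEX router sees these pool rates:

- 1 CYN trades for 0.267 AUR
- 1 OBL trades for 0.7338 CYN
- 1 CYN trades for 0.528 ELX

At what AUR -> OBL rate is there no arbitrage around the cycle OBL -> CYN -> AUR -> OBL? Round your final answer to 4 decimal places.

5.1040

Known legs of the cycle: 0.7338 × 0.267 = 0.1959246
For no arbitrage the full-cycle product must be 1, so the missing rate is 1 / 0.1959246 ≈ 5.104004.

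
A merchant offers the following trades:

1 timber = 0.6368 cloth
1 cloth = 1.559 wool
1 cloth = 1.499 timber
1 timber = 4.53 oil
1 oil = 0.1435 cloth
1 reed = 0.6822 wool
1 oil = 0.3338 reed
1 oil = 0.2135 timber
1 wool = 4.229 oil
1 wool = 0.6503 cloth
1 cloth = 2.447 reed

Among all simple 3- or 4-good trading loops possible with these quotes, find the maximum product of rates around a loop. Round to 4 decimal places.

1.0856

cloth→reed→wool→cloth: 2.447 × 0.6822 × 0.6503 = 1.08557
oil→cloth→reed→wool→oil: 0.1435 × 2.447 × 0.6822 × 4.229 = 1.01306
oil→cloth→timber→oil: 0.1435 × 1.499 × 4.53 = 0.97443
oil→reed→wool→oil: 0.3338 × 0.6822 × 4.229 = 0.96302
oil→cloth→wool→oil: 0.1435 × 1.559 × 4.229 = 0.94610
oil→timber→cloth→wool→oil: 0.2135 × 0.6368 × 1.559 × 4.229 = 0.89636
Maximum is cloth→reed→wool→cloth at 1.0856; arbitrage exists.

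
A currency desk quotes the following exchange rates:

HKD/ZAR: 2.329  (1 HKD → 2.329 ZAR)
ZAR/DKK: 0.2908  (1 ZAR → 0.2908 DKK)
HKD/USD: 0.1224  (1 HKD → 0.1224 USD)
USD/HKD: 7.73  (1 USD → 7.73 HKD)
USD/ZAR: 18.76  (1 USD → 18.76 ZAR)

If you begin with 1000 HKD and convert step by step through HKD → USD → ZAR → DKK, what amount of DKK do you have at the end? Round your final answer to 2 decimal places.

667.74

1000 HKD × 0.1224 = 122.4 USD
122.4 USD × 18.76 = 2296.224 ZAR
2296.224 ZAR × 0.2908 = 667.7419392 DKK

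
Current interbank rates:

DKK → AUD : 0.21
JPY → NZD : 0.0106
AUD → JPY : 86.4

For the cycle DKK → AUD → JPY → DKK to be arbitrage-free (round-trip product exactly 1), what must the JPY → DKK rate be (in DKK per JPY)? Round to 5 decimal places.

0.05511

Known legs of the cycle: 0.21 × 86.4 = 18.144
For no arbitrage the full-cycle product must be 1, so the missing rate is 1 / 18.144 ≈ 0.0551146.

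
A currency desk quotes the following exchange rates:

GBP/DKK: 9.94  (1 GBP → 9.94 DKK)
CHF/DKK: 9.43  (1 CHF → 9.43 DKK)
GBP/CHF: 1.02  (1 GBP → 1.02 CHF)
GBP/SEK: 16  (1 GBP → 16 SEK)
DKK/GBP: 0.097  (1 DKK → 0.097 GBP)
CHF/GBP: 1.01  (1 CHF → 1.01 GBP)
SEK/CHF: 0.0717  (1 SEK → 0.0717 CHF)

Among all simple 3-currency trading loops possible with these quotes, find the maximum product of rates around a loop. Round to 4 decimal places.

GBP→SEK→CHF→GBP: 16 × 0.0717 × 1.01 = 1.15867
GBP→CHF→DKK→GBP: 1.02 × 9.43 × 0.097 = 0.93300
Maximum is GBP→SEK→CHF→GBP at 1.1587; arbitrage exists.

1.1587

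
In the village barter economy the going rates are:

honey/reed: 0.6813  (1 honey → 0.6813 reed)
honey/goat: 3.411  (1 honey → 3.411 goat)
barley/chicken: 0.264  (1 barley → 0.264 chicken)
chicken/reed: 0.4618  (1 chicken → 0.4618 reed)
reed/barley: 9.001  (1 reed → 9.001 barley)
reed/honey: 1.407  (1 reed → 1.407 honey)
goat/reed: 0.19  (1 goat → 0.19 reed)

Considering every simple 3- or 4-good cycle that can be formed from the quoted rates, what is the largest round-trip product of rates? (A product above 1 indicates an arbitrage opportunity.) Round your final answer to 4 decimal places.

chicken→reed→barley→chicken: 0.4618 × 9.001 × 0.264 = 1.09736
goat→reed→honey→goat: 0.19 × 1.407 × 3.411 = 0.91186
Maximum is chicken→reed→barley→chicken at 1.0974; arbitrage exists.

1.0974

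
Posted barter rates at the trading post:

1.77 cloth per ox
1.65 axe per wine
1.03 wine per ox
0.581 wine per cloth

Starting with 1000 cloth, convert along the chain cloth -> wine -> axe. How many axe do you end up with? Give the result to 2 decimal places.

958.65

1000 cloth × 0.581 = 581 wine
581 wine × 1.65 = 958.65 axe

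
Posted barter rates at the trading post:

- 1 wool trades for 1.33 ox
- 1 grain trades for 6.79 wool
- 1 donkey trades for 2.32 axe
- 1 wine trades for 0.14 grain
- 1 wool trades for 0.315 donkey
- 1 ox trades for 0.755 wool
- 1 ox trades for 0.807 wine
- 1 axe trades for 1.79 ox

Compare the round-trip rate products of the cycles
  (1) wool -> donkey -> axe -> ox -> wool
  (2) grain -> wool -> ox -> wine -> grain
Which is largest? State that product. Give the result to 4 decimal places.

1.0203

(1) 0.315 × 2.32 × 1.79 × 0.755 = 0.98764
(2) 6.79 × 1.33 × 0.807 × 0.14 = 1.02029
Highest is cycle (2) at 1.0203 (>1, arbitrage).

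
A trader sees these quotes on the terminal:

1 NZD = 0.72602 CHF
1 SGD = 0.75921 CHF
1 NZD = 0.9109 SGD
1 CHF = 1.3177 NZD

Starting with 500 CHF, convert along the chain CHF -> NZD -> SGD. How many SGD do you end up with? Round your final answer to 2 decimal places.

600.15

500 CHF × 1.3177 = 658.85 NZD
658.85 NZD × 0.9109 = 600.146465 SGD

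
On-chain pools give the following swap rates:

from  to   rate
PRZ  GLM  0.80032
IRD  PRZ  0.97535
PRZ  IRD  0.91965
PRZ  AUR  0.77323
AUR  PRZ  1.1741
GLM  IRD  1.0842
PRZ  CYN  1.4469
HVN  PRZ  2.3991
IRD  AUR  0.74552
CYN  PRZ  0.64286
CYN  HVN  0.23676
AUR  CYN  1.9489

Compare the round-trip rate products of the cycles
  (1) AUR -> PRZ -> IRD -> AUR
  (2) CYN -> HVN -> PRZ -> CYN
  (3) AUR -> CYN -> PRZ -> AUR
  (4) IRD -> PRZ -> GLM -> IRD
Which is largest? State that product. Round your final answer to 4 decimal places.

(1) 1.1741 × 0.91965 × 0.74552 = 0.80498
(2) 0.23676 × 2.3991 × 1.4469 = 0.82185
(3) 1.9489 × 0.64286 × 0.77323 = 0.96876
(4) 0.97535 × 0.80032 × 1.0842 = 0.84632
Highest is cycle (3) at 0.9688 (≤1, no arbitrage).

0.9688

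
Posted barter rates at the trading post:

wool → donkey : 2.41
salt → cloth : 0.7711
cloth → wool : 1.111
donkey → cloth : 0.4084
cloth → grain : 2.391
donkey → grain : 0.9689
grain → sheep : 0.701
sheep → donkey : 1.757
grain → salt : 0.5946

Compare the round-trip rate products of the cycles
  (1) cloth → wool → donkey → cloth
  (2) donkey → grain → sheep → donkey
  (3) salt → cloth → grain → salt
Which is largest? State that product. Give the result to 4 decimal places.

(1) 1.111 × 2.41 × 0.4084 = 1.09350
(2) 0.9689 × 0.701 × 1.757 = 1.19335
(3) 0.7711 × 2.391 × 0.5946 = 1.09626
Highest is cycle (2) at 1.1934 (>1, arbitrage).

1.1934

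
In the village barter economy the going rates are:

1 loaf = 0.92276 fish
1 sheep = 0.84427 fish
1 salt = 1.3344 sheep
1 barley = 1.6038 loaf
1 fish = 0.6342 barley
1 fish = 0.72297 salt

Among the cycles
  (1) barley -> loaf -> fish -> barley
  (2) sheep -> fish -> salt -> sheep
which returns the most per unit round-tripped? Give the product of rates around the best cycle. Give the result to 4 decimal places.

0.9386

(1) 1.6038 × 0.92276 × 0.6342 = 0.93857
(2) 0.84427 × 0.72297 × 1.3344 = 0.81449
Highest is cycle (1) at 0.9386 (≤1, no arbitrage).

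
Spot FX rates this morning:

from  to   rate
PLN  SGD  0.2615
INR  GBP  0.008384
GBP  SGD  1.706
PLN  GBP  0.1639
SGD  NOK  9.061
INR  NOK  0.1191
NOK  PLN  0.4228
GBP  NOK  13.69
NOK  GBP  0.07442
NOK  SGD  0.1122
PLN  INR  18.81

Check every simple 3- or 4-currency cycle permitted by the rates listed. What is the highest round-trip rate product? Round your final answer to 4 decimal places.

GBP→SGD→NOK→GBP: 1.706 × 9.061 × 0.07442 = 1.15039
PLN→GBP→SGD→NOK→PLN: 0.1639 × 1.706 × 9.061 × 0.4228 = 1.07120
PLN→SGD→NOK→PLN: 0.2615 × 9.061 × 0.4228 = 1.00180
PLN→GBP→NOK→PLN: 0.1639 × 13.69 × 0.4228 = 0.94867
PLN→INR→NOK→PLN: 18.81 × 0.1191 × 0.4228 = 0.94719
PLN→INR→GBP→NOK→PLN: 18.81 × 0.008384 × 13.69 × 0.4228 = 0.91281
Maximum is GBP→SGD→NOK→GBP at 1.1504; arbitrage exists.

1.1504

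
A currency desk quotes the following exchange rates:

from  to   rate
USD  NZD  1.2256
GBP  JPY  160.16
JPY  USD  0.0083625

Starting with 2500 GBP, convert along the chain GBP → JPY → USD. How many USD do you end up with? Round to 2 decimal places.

2500 GBP × 160.16 = 400400 JPY
400400 JPY × 0.0083625 = 3348.345 USD

3348.35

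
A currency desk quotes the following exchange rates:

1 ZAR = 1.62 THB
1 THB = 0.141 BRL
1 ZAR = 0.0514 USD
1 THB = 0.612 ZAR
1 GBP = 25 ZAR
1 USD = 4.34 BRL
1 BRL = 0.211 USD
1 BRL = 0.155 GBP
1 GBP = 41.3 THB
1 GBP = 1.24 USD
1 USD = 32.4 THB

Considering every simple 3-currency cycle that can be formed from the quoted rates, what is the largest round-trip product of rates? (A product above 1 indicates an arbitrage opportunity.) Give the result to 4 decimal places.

1.0192

ZAR→USD→THB→ZAR: 0.0514 × 32.4 × 0.612 = 1.01920
USD→THB→BRL→USD: 32.4 × 0.141 × 0.211 = 0.96393
GBP→THB→BRL→GBP: 41.3 × 0.141 × 0.155 = 0.90261
USD→BRL→GBP→USD: 4.34 × 0.155 × 1.24 = 0.83415
Maximum is ZAR→USD→THB→ZAR at 1.0192; arbitrage exists.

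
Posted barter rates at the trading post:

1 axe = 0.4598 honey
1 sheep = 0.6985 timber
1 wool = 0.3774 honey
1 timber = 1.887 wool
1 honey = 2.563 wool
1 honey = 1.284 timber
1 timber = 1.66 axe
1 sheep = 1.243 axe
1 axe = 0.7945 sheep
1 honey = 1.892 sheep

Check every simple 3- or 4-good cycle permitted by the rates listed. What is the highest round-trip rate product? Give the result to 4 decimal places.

sheep→axe→honey→sheep: 1.243 × 0.4598 × 1.892 = 1.08134
sheep→timber→axe→honey→sheep: 0.6985 × 1.66 × 0.4598 × 1.892 = 1.00871
axe→honey→timber→axe: 0.4598 × 1.284 × 1.66 = 0.98004
sheep→timber→wool→honey→sheep: 0.6985 × 1.887 × 0.3774 × 1.892 = 0.94116
sheep→timber→axe→sheep: 0.6985 × 1.66 × 0.7945 = 0.92123
wool→honey→timber→wool: 0.3774 × 1.284 × 1.887 = 0.91441
Maximum is sheep→axe→honey→sheep at 1.0813; arbitrage exists.

1.0813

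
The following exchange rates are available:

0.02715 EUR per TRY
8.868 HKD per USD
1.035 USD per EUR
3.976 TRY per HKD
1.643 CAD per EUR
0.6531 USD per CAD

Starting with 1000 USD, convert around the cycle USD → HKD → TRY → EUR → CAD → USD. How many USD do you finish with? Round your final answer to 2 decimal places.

1000 USD × 8.868 = 8868 HKD
8868 HKD × 3.976 = 35259.168 TRY
35259.168 TRY × 0.02715 = 957.2864112 EUR
957.2864112 EUR × 1.643 = 1572.8215736016 CAD
1572.8215736016 CAD × 0.6531 = 1027.20976971920496 USD

1027.21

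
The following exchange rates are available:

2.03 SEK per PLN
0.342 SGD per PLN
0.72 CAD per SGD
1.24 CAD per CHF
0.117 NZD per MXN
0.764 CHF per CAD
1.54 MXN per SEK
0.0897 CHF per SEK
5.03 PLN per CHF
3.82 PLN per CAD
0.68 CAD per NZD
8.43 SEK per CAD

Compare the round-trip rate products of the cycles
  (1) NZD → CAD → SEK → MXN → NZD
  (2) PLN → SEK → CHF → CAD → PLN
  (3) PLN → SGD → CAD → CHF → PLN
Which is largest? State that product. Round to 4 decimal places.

(1) 0.68 × 8.43 × 1.54 × 0.117 = 1.03286
(2) 2.03 × 0.0897 × 1.24 × 3.82 = 0.86253
(3) 0.342 × 0.72 × 0.764 × 5.03 = 0.94628
Highest is cycle (1) at 1.0329 (>1, arbitrage).

1.0329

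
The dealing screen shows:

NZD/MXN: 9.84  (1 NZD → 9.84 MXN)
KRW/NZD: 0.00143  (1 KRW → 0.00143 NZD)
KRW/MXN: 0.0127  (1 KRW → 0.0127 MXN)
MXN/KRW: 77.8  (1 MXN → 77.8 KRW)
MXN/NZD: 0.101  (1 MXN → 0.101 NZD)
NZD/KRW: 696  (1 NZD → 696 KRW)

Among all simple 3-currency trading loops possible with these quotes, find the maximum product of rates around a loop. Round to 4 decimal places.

MXN→KRW→NZD→MXN: 77.8 × 0.00143 × 9.84 = 1.09474
MXN→NZD→KRW→MXN: 0.101 × 696 × 0.0127 = 0.89276
Maximum is MXN→KRW→NZD→MXN at 1.0947; arbitrage exists.

1.0947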